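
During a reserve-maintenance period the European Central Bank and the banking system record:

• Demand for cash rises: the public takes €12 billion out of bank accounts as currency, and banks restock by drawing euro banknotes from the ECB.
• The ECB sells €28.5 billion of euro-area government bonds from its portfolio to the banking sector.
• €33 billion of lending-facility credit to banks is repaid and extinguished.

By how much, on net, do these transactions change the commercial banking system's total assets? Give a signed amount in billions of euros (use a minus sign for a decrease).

Currency withdrawal €12 billion: bank balance sheets shrink → −€12B.
OMO sale (to banks) €28.5 billion: just an asset swap on bank balance sheets → 0.
Discount-window repayment €33 billion: bank balance sheets shrink → −€33B.
Net: −12 + 0 − 33 = -€45 billion.

-€45 billion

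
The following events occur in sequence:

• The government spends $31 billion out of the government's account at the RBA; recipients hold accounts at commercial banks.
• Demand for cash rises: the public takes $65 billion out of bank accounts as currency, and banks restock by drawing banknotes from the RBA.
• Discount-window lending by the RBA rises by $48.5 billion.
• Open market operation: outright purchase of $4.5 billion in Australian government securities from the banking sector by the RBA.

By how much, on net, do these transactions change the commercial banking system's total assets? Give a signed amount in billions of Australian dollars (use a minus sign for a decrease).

RBA balance sheet:
  Assets:      Securities +$4.5B, Loans to banks +$48.5B
  Liabilities: Bank reserves +$19B, Currency in circulation +$65B, Government deposits −$31B
Commercial banking system:
  Assets:      Reserves at CB +$19B, Securities −$4.5B
  Liabilities: Checkable deposits −$34B, Borrowings from CB +$48.5B
Change in total bank assets = +$14.5 billion.

+$14.5 billion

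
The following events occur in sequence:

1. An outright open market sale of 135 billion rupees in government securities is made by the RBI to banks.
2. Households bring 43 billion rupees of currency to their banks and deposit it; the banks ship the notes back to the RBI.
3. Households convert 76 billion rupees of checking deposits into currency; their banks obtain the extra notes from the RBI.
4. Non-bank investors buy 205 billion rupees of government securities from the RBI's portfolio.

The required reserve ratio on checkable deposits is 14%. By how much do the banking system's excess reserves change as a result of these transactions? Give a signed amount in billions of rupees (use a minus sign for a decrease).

OMO sale (to banks) 135 billion rupees: reserves −135B, deposits 0.
Currency deposit 43 billion rupees: reserves +43B, deposits +43B.
Currency withdrawal 76 billion rupees: reserves −76B, deposits −76B.
Asset sale (to non-banks) 205 billion rupees: reserves −205B, deposits −205B.
Totals: Δreserves = −373B, Δdeposits = −238B.
Δrequired reserves = 14% × −238B = −33.32B.
Δexcess reserves = Δreserves − Δrequired = −373B − (−33.32B) = -339.68 billion.

-339.68 billion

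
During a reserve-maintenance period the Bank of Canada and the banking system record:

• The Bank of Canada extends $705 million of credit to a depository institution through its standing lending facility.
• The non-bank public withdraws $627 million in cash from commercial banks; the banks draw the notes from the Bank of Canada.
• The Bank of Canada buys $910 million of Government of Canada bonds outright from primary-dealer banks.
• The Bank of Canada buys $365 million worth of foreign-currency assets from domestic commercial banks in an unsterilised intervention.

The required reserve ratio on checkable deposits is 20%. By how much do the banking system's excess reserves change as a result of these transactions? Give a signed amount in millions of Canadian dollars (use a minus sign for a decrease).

Discount-window loan $705 million: reserves +$705M, deposits 0.
Currency withdrawal $627 million: reserves −$627M, deposits −$627M.
OMO purchase (from banks) $910 million: reserves +$910M, deposits 0.
FX purchase $365 million: reserves +$365M, deposits 0.
Totals: Δreserves = +$1353M, Δdeposits = −$627M.
Δrequired reserves = 20% × −$627M = −$125.4M.
Δexcess reserves = Δreserves − Δrequired = +$1353M − (−$125.4M) = +$1478.4 million.

+$1478.4 million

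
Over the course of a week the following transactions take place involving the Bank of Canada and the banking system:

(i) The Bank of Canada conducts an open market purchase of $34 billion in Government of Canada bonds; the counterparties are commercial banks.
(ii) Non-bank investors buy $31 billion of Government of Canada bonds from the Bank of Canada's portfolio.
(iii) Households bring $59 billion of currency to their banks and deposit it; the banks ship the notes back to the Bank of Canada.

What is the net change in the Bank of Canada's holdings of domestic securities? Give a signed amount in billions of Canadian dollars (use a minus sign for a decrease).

Bank of Canada balance sheet:
  Assets:      Securities +$3B
  Liabilities: Bank reserves +$62B, Currency in circulation −$59B
Commercial banking system:
  Assets:      Reserves at CB +$62B, Securities −$34B
  Liabilities: Checkable deposits +$28B
So the change in the Bank of Canada's holdings of domestic securities is +$3 billion.

+$3 billion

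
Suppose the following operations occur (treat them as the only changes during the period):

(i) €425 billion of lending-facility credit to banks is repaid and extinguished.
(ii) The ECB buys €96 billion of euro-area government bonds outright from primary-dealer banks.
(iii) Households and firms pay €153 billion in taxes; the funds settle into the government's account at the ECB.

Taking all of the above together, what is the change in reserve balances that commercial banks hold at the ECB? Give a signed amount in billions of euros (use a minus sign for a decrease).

-€482 billion

ECB balance sheet:
  Assets:      Securities +€96B, Loans to banks −€425B
  Liabilities: Bank reserves −€482B, Government deposits +€153B
Commercial banking system:
  Assets:      Reserves at CB −€482B, Securities −€96B
  Liabilities: Checkable deposits −€153B, Borrowings from CB −€425B
So the change in reserve balances that commercial banks hold at the ECB is -€482 billion.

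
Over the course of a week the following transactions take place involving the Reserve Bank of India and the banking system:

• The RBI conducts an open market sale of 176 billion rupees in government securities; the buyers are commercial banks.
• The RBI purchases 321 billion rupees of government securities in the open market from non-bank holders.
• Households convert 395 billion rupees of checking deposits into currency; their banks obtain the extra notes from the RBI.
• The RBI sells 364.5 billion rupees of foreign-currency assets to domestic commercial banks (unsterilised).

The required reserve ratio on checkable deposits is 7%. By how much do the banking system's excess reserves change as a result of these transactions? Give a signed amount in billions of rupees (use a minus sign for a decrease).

-609.32 billion

OMO sale (to banks) 176 billion rupees: reserves −176B, deposits 0.
Asset purchase (from non-banks) 321 billion rupees: reserves +321B, deposits +321B.
Currency withdrawal 395 billion rupees: reserves −395B, deposits −395B.
FX sale 364.5 billion rupees: reserves −364.5B, deposits 0.
Totals: Δreserves = −614.5B, Δdeposits = −74B.
Δrequired reserves = 7% × −74B = −5.18B.
Δexcess reserves = Δreserves − Δrequired = −614.5B − (−5.18B) = -609.32 billion.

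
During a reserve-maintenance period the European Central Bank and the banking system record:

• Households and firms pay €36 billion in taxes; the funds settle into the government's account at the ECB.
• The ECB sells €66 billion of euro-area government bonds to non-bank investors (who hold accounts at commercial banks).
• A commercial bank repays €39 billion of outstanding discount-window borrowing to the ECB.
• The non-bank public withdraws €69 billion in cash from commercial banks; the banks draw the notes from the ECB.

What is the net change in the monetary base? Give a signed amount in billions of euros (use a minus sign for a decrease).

ECB balance sheet:
  Assets:      Securities −€66B, Loans to banks −€39B
  Liabilities: Bank reserves −€210B, Currency in circulation +€69B, Government deposits +€36B
Monetary base = currency + reserves: +€69B + (−€210B) = -€141 billion.

-€141 billion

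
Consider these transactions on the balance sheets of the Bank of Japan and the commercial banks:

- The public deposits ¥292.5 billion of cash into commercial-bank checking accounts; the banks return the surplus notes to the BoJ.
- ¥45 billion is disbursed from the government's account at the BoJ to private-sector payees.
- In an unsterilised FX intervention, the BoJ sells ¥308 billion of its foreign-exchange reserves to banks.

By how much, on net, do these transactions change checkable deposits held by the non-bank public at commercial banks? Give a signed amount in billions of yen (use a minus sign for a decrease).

Currency deposit ¥292.5 billion: non-bank counterparties' bank balances rise → +¥292.5B.
Government spending ¥45 billion: non-bank counterparties' bank balances rise → +¥45B.
FX sale ¥308 billion: the counterparty is a bank, so public deposits are unchanged → 0.
Net: 292.5 + 45 + 0 = +¥337.5 billion.

+¥337.5 billion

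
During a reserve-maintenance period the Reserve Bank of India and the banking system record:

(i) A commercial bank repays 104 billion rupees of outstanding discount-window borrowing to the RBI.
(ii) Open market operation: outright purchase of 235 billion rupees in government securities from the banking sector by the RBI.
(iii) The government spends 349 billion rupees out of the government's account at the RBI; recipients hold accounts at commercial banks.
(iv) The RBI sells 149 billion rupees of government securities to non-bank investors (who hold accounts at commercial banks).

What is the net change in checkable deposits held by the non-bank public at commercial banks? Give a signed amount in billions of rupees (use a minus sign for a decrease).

+200 billion

RBI balance sheet:
  Assets:      Securities +86B, Loans to banks −104B
  Liabilities: Bank reserves +331B, Government deposits −349B
Commercial banking system:
  Assets:      Reserves at CB +331B, Securities −235B
  Liabilities: Checkable deposits +200B, Borrowings from CB −104B
So the change in checkable deposits held by the non-bank public at commercial banks is +200 billion.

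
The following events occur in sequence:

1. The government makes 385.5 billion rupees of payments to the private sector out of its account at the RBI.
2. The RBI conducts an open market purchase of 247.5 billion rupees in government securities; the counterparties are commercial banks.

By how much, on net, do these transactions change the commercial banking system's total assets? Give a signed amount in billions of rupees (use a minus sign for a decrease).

RBI balance sheet:
  Assets:      Securities +247.5B
  Liabilities: Bank reserves +633B, Government deposits −385.5B
Commercial banking system:
  Assets:      Reserves at CB +633B, Securities −247.5B
  Liabilities: Checkable deposits +385.5B
Change in total bank assets = +385.5 billion.

+385.5 billion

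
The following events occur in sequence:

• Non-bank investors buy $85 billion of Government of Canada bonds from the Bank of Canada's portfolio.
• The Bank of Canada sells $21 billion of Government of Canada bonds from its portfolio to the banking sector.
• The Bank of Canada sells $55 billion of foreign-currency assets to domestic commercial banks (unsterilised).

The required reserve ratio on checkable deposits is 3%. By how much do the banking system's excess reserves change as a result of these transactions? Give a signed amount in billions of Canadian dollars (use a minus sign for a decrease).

-$158.45 billion

Asset sale (to non-banks) $85 billion: reserves −$85B, deposits −$85B.
OMO sale (to banks) $21 billion: reserves −$21B, deposits 0.
FX sale $55 billion: reserves −$55B, deposits 0.
Totals: Δreserves = −$161B, Δdeposits = −$85B.
Δrequired reserves = 3% × −$85B = −$2.55B.
Δexcess reserves = Δreserves − Δrequired = −$161B − (−$2.55B) = -$158.45 billion.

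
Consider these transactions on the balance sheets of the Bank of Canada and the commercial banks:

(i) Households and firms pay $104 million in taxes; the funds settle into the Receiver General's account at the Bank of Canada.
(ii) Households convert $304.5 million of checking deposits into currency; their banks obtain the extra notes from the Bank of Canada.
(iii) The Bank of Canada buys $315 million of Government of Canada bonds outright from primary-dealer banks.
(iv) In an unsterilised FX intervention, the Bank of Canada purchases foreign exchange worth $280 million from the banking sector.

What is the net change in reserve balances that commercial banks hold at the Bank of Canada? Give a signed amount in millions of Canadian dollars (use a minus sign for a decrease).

Government account inflow $104 million: funds move from bank reserves into the government account → −$104M.
Currency withdrawal $304.5 million: banks swap reserves for currency → −$304.5M.
OMO purchase (from banks) $315 million: the Bank of Canada pays by crediting reserve accounts → +$315M.
FX purchase $280 million: the Bank of Canada pays by crediting reserve accounts → +$280M.
Net: −104 − 304.5 + 315 + 280 = +$186.5 million.

+$186.5 million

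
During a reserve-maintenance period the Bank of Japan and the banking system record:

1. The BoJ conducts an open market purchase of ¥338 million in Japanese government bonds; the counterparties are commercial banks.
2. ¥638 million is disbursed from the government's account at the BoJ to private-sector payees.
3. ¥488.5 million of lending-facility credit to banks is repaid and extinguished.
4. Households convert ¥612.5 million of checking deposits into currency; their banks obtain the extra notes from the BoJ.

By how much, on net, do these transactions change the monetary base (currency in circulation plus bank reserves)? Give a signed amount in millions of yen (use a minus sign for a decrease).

BoJ balance sheet:
  Assets:      Securities +¥338M, Loans to banks −¥488.5M
  Liabilities: Bank reserves −¥125M, Currency in circulation +¥612.5M, Government deposits −¥638M
Monetary base = currency + reserves: +¥612.5M + (−¥125M) = +¥487.5 million.

+¥487.5 million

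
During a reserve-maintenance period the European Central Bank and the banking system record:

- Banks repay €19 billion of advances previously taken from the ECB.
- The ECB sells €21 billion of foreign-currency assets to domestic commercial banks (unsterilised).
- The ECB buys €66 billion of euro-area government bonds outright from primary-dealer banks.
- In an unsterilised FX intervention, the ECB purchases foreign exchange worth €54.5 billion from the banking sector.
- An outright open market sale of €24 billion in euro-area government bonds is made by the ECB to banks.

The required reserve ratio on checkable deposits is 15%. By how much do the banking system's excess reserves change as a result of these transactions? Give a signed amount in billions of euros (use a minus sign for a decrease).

Discount-window repayment €19 billion: reserves −€19B, deposits 0.
FX sale €21 billion: reserves −€21B, deposits 0.
OMO purchase (from banks) €66 billion: reserves +€66B, deposits 0.
FX purchase €54.5 billion: reserves +€54.5B, deposits 0.
OMO sale (to banks) €24 billion: reserves −€24B, deposits 0.
Totals: Δreserves = +€56.5B, Δdeposits = 0.
Δrequired reserves = 15% × 0 = 0.
Δexcess reserves = Δreserves − Δrequired = +€56.5B − (0) = +€56.5 billion.

+€56.5 billion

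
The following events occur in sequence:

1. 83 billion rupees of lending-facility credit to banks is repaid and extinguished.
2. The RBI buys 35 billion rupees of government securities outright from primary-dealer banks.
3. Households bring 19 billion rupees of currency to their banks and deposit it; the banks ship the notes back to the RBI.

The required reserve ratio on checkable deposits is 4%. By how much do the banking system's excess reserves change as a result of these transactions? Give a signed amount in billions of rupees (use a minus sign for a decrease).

-29.76 billion

Discount-window repayment 83 billion rupees: reserves −83B, deposits 0.
OMO purchase (from banks) 35 billion rupees: reserves +35B, deposits 0.
Currency deposit 19 billion rupees: reserves +19B, deposits +19B.
Totals: Δreserves = −29B, Δdeposits = +19B.
Δrequired reserves = 4% × +19B = +0.76B.
Δexcess reserves = Δreserves − Δrequired = −29B − (+0.76B) = -29.76 billion.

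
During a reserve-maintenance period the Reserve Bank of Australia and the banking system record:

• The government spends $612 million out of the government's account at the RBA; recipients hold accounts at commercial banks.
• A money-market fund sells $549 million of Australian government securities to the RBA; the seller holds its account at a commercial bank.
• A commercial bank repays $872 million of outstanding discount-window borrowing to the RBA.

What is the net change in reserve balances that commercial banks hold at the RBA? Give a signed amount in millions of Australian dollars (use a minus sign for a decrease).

+$289 million

Government spending $612 million: government payments flow into bank reserve accounts → +$612M.
Asset purchase (from non-banks) $549 million: the RBA pays by crediting reserve accounts → +$549M.
Discount-window repayment $872 million: repayment is debited from reserves → −$872M.
Net: 612 + 549 − 872 = +$289 million.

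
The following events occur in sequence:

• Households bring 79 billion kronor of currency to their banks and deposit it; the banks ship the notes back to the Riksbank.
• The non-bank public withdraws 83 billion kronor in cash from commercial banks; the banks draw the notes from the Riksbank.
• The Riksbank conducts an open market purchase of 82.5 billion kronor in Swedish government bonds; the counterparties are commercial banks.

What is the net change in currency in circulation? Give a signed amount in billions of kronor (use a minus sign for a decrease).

Currency deposit 79 billion kronor: notes return to the central bank → −79B.
Currency withdrawal 83 billion kronor: notes leave the central bank → +83B.
OMO purchase (from banks) 82.5 billion kronor: no currency enters or leaves circulation → 0.
Net: −79 + 83 + 0 = +4 billion.

+4 billion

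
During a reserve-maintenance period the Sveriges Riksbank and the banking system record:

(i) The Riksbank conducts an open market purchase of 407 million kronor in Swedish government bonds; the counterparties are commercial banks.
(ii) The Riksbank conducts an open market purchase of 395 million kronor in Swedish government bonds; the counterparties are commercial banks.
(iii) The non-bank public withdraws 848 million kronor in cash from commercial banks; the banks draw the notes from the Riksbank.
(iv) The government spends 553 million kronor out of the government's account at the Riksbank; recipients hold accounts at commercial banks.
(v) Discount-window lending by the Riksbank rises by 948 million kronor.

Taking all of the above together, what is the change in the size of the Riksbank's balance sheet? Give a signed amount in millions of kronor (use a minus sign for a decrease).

+1750 million

Riksbank balance sheet:
  Assets:      Securities +802M, Loans to banks +948M
  Liabilities: Bank reserves +1455M, Currency in circulation +848M, Government deposits −553M
Commercial banking system:
  Assets:      Reserves at CB +1455M, Securities −802M
  Liabilities: Checkable deposits −295M, Borrowings from CB +948M
Change in total Riksbank assets = +1750 million.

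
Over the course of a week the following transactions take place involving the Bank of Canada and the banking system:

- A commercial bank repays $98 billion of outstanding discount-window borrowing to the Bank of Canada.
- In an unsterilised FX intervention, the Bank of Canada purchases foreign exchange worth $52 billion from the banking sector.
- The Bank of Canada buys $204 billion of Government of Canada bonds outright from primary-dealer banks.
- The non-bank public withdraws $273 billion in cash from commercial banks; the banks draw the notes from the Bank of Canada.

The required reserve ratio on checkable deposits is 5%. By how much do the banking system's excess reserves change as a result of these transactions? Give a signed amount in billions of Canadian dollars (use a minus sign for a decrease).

-$101.35 billion

Discount-window repayment $98 billion: reserves −$98B, deposits 0.
FX purchase $52 billion: reserves +$52B, deposits 0.
OMO purchase (from banks) $204 billion: reserves +$204B, deposits 0.
Currency withdrawal $273 billion: reserves −$273B, deposits −$273B.
Totals: Δreserves = −$115B, Δdeposits = −$273B.
Δrequired reserves = 5% × −$273B = −$13.65B.
Δexcess reserves = Δreserves − Δrequired = −$115B − (−$13.65B) = -$101.35 billion.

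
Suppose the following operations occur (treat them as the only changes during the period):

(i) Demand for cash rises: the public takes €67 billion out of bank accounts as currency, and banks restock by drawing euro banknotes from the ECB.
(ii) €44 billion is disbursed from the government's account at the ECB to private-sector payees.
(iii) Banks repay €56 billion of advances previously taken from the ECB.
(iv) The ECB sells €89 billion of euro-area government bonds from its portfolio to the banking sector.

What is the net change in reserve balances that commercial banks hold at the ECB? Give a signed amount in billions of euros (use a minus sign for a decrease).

Currency withdrawal €67 billion: banks swap reserves for currency → −€67B.
Government spending €44 billion: government payments flow into bank reserve accounts → +€44B.
Discount-window repayment €56 billion: repayment is debited from reserves → −€56B.
OMO sale (to banks) €89 billion: the buying banks pay out of their reserve balances → −€89B.
Net: −67 + 44 − 56 − 89 = -€168 billion.

-€168 billion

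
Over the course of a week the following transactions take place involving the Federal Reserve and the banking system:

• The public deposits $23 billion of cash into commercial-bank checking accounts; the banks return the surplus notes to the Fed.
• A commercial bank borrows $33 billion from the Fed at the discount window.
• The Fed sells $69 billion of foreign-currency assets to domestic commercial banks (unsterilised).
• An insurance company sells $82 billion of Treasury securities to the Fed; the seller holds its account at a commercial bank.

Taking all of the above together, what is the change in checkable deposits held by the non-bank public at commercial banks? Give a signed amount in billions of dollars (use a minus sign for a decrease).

Currency deposit $23 billion: non-bank counterparties' bank balances rise → +$23B.
Discount-window loan $33 billion: the counterparty is a bank, so public deposits are unchanged → 0.
FX sale $69 billion: the counterparty is a bank, so public deposits are unchanged → 0.
Asset purchase (from non-banks) $82 billion: non-bank counterparties' bank balances rise → +$82B.
Net: 23 + 0 + 0 + 82 = +$105 billion.

+$105 billion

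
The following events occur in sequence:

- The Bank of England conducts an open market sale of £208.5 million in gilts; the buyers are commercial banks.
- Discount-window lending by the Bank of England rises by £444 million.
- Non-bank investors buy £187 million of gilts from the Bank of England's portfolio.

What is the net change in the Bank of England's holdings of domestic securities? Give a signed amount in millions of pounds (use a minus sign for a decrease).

-£395.5 million

OMO sale (to banks) £208.5 million: securities removed from the Bank of England's portfolio → −£208.5M.
Discount-window loan £444 million: the Bank of England's securities portfolio is untouched → 0.
Asset sale (to non-banks) £187 million: securities removed from the Bank of England's portfolio → −£187M.
Net: −208.5 + 0 − 187 = -£395.5 million.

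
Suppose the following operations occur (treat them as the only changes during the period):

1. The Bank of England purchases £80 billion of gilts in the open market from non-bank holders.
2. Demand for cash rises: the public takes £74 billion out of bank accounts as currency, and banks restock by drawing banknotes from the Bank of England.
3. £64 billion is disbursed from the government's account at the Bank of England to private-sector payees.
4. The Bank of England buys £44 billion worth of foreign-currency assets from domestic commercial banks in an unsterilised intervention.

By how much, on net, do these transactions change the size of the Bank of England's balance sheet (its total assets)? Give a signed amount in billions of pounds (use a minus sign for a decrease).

+£124 billion

Bank of England balance sheet:
  Assets:      Securities +£80B, Foreign assets +£44B
  Liabilities: Bank reserves +£114B, Currency in circulation +£74B, Government deposits −£64B
Change in total Bank of England assets = +£124 billion.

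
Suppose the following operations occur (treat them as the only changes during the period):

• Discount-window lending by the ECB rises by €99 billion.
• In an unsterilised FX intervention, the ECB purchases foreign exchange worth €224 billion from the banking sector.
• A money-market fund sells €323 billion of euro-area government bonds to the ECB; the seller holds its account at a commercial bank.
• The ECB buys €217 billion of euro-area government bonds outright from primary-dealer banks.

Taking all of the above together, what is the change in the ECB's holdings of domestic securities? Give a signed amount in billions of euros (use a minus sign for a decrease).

Discount-window loan €99 billion: the ECB's securities portfolio is untouched → 0.
FX purchase €224 billion: the ECB's securities portfolio is untouched → 0.
Asset purchase (from non-banks) €323 billion: securities added to the ECB's portfolio → +€323B.
OMO purchase (from banks) €217 billion: securities added to the ECB's portfolio → +€217B.
Net: 0 + 0 + 323 + 217 = +€540 billion.

+€540 billion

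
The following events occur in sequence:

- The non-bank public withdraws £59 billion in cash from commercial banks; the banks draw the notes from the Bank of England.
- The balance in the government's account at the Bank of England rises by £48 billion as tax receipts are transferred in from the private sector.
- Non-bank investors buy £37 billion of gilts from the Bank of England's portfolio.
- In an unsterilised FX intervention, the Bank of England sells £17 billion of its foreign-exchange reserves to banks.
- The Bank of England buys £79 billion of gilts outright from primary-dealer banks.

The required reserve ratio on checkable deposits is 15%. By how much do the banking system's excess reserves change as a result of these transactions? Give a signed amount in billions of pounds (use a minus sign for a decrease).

-£60.4 billion

Currency withdrawal £59 billion: reserves −£59B, deposits −£59B.
Government account inflow £48 billion: reserves −£48B, deposits −£48B.
Asset sale (to non-banks) £37 billion: reserves −£37B, deposits −£37B.
FX sale £17 billion: reserves −£17B, deposits 0.
OMO purchase (from banks) £79 billion: reserves +£79B, deposits 0.
Totals: Δreserves = −£82B, Δdeposits = −£144B.
Δrequired reserves = 15% × −£144B = −£21.6B.
Δexcess reserves = Δreserves − Δrequired = −£82B − (−£21.6B) = -£60.4 billion.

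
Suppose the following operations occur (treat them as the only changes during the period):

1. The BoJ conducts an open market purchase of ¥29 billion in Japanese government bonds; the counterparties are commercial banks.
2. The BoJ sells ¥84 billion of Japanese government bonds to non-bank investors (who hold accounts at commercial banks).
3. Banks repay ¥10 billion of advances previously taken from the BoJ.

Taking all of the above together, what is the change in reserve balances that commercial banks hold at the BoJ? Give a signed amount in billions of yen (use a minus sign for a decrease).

-¥65 billion

OMO purchase (from banks) ¥29 billion: the BoJ pays by crediting reserve accounts → +¥29B.
Asset sale (to non-banks) ¥84 billion: the non-bank buyers' banks settle from reserves → −¥84B.
Discount-window repayment ¥10 billion: repayment is debited from reserves → −¥10B.
Net: 29 − 84 − 10 = -¥65 billion.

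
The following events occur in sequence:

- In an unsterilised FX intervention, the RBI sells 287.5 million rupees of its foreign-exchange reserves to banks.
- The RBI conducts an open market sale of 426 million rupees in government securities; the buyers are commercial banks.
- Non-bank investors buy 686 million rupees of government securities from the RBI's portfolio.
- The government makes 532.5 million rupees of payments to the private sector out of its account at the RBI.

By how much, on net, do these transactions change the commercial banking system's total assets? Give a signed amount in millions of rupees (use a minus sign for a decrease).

FX sale 287.5 million rupees: just an asset swap on bank balance sheets → 0.
OMO sale (to banks) 426 million rupees: just an asset swap on bank balance sheets → 0.
Asset sale (to non-banks) 686 million rupees: bank balance sheets shrink → −686M.
Government spending 532.5 million rupees: bank balance sheets expand → +532.5M.
Net: 0 + 0 − 686 + 532.5 = -153.5 million.

-153.5 million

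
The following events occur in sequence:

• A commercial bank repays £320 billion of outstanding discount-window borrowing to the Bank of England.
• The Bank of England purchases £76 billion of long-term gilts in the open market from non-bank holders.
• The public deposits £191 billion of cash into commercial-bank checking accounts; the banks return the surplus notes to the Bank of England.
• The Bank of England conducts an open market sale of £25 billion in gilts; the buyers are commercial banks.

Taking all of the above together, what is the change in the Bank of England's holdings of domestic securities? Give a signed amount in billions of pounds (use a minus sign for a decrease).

Discount-window repayment £320 billion: the Bank of England's securities portfolio is untouched → 0.
Asset purchase (from non-banks) £76 billion: securities added to the Bank of England's portfolio → +£76B.
Currency deposit £191 billion: the Bank of England's securities portfolio is untouched → 0.
OMO sale (to banks) £25 billion: securities removed from the Bank of England's portfolio → −£25B.
Net: 0 + 76 + 0 − 25 = +£51 billion.

+£51 billion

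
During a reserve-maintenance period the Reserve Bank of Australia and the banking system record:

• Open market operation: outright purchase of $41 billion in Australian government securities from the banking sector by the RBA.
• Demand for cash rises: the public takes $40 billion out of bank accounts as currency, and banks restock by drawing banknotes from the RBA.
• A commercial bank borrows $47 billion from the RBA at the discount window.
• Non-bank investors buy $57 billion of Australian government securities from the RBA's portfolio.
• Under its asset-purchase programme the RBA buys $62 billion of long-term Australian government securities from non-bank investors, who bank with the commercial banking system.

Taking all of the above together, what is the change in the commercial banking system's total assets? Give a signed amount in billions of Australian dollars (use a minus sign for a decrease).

+$12 billion

OMO purchase (from banks) $41 billion: just an asset swap on bank balance sheets → 0.
Currency withdrawal $40 billion: bank balance sheets shrink → −$40B.
Discount-window loan $47 billion: bank balance sheets expand → +$47B.
Asset sale (to non-banks) $57 billion: bank balance sheets shrink → −$57B.
Asset purchase (from non-banks) $62 billion: bank balance sheets expand → +$62B.
Net: 0 − 40 + 47 − 57 + 62 = +$12 billion.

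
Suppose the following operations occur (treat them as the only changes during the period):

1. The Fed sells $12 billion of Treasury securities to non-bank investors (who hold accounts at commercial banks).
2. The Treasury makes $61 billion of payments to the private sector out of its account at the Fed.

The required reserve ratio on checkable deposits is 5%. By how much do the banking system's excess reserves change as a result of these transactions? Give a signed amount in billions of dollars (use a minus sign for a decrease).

+$46.55 billion

Asset sale (to non-banks) $12 billion: reserves −$12B, deposits −$12B.
Government spending $61 billion: reserves +$61B, deposits +$61B.
Totals: Δreserves = +$49B, Δdeposits = +$49B.
Δrequired reserves = 5% × +$49B = +$2.45B.
Δexcess reserves = Δreserves − Δrequired = +$49B − (+$2.45B) = +$46.55 billion.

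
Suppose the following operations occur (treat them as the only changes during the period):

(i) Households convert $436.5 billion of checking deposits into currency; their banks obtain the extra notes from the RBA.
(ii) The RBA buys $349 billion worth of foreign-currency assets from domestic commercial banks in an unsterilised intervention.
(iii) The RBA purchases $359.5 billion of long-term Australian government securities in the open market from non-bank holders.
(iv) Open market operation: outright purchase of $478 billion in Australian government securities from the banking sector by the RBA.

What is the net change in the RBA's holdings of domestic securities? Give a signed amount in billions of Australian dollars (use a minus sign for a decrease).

RBA balance sheet:
  Assets:      Securities +$837.5B, Foreign assets +$349B
  Liabilities: Bank reserves +$750B, Currency in circulation +$436.5B
So the change in the RBA's holdings of domestic securities is +$837.5 billion.

+$837.5 billion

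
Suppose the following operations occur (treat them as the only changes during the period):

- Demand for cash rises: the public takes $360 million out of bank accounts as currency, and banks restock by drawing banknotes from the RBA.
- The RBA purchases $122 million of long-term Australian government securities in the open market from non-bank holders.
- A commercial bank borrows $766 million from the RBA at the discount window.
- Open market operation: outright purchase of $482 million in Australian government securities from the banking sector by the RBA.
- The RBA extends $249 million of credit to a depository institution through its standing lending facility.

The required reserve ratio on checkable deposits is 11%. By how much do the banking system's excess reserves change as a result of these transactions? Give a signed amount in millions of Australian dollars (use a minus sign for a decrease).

Currency withdrawal $360 million: reserves −$360M, deposits −$360M.
Asset purchase (from non-banks) $122 million: reserves +$122M, deposits +$122M.
Discount-window loan $766 million: reserves +$766M, deposits 0.
OMO purchase (from banks) $482 million: reserves +$482M, deposits 0.
Discount-window loan $249 million: reserves +$249M, deposits 0.
Totals: Δreserves = +$1259M, Δdeposits = −$238M.
Δrequired reserves = 11% × −$238M = −$26.18M.
Δexcess reserves = Δreserves − Δrequired = +$1259M − (−$26.18M) = +$1285.18 million.

+$1285.18 million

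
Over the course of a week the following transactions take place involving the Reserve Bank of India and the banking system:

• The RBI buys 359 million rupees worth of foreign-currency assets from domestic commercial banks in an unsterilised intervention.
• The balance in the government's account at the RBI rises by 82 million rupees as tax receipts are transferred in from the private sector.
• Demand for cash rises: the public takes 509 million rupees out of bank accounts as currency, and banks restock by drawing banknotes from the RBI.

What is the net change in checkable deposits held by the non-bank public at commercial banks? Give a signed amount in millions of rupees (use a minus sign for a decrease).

-591 million

FX purchase 359 million rupees: the counterparty is a bank, so public deposits are unchanged → 0.
Government account inflow 82 million rupees: non-bank counterparties' bank balances fall → −82M.
Currency withdrawal 509 million rupees: non-bank counterparties' bank balances fall → −509M.
Net: 0 − 82 − 509 = -591 million.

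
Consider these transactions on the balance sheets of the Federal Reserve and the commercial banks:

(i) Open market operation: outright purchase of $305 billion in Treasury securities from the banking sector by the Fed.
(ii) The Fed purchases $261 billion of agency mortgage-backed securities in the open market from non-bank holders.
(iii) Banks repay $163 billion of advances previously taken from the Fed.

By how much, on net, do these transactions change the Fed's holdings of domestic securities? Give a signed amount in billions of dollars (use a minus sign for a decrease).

Fed balance sheet:
  Assets:      Securities +$566B, Loans to banks −$163B
  Liabilities: Bank reserves +$403B
So the change in the Fed's holdings of domestic securities is +$566 billion.

+$566 billion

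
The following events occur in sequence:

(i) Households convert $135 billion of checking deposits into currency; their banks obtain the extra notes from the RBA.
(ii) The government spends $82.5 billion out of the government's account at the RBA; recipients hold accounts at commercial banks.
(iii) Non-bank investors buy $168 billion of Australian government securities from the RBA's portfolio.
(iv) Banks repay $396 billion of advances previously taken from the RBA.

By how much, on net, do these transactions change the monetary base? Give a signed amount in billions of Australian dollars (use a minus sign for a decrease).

RBA balance sheet:
  Assets:      Securities −$168B, Loans to banks −$396B
  Liabilities: Bank reserves −$616.5B, Currency in circulation +$135B, Government deposits −$82.5B
Commercial banking system:
  Assets:      Reserves at CB −$616.5B
  Liabilities: Checkable deposits −$220.5B, Borrowings from CB −$396B
Monetary base = currency + reserves: +$135B + (−$616.5B) = -$481.5 billion.

-$481.5 billion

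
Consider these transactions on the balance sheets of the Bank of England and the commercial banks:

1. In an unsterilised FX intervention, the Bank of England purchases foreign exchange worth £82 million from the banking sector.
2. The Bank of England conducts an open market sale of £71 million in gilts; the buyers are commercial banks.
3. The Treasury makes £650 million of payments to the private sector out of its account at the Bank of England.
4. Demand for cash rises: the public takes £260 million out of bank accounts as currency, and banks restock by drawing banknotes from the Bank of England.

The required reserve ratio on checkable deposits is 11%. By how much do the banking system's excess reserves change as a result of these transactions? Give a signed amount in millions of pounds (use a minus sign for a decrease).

FX purchase £82 million: reserves +£82M, deposits 0.
OMO sale (to banks) £71 million: reserves −£71M, deposits 0.
Government spending £650 million: reserves +£650M, deposits +£650M.
Currency withdrawal £260 million: reserves −£260M, deposits −£260M.
Totals: Δreserves = +£401M, Δdeposits = +£390M.
Δrequired reserves = 11% × +£390M = +£42.9M.
Δexcess reserves = Δreserves − Δrequired = +£401M − (+£42.9M) = +£358.1 million.

+£358.1 million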